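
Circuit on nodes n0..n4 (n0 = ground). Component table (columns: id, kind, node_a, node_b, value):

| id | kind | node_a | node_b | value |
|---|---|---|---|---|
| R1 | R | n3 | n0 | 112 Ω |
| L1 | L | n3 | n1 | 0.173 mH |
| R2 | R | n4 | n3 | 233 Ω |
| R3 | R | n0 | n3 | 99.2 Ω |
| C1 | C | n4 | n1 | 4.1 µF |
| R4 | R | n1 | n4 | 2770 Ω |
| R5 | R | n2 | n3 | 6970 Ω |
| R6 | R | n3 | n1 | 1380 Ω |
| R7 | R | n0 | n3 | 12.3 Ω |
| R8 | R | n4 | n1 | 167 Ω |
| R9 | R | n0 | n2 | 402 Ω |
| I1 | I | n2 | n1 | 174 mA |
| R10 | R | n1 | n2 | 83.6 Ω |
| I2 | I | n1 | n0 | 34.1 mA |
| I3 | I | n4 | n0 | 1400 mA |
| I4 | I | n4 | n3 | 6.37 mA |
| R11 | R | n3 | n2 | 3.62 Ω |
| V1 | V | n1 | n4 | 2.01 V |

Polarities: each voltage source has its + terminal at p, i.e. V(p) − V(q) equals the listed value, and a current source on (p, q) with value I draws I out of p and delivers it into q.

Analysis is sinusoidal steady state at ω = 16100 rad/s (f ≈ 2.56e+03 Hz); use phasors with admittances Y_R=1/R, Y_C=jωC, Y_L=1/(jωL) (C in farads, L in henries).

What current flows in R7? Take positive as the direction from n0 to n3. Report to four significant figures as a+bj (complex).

Element admittances at ω=16100 rad/s:
  Y(R1) = 0.008929+0.000j S between n3,n0
  Y(L1) = 0.000-0.3590j S between n3,n1
  Y(R2) = 0.004292+0.000j S between n4,n3
  Y(R3) = 0.01008+0.000j S between n0,n3
  Y(C1) = 0.000+0.06601j S between n4,n1
  Y(R4) = 0.0003610+0.000j S between n1,n4
  Y(R5) = 0.0001435+0.000j S between n2,n3
  Y(R6) = 0.0007246+0.000j S between n3,n1
  Y(R7) = 0.08130+0.000j S between n0,n3
  Y(R8) = 0.005988+0.000j S between n4,n1
  Y(R9) = 0.002488+0.000j S between n0,n2
  I1: injects 0.174 A into n1 (from n2)
  Y(R10) = 0.01196+0.000j S between n1,n2
  I2: injects 0.0341 A into n0 (from n1)
  I3: injects 1.4 A into n0 (from n4)
  I4: injects 0.00637 A into n3 (from n4)
  Y(R11) = 0.2762+0.000j S between n3,n2
  V1: constraint V(n1)−V(n4) = 2.01
Assemble and solve the 5×5 MNA system:
  V(n1)=-14.10-3.509j  V(n2)=-14.42-0.1410j  V(n3)=-13.94+0.003496j  V(n4)=-16.11-3.509j
  i(V1)=1.384-0.1478j

1.133-0.0002842j A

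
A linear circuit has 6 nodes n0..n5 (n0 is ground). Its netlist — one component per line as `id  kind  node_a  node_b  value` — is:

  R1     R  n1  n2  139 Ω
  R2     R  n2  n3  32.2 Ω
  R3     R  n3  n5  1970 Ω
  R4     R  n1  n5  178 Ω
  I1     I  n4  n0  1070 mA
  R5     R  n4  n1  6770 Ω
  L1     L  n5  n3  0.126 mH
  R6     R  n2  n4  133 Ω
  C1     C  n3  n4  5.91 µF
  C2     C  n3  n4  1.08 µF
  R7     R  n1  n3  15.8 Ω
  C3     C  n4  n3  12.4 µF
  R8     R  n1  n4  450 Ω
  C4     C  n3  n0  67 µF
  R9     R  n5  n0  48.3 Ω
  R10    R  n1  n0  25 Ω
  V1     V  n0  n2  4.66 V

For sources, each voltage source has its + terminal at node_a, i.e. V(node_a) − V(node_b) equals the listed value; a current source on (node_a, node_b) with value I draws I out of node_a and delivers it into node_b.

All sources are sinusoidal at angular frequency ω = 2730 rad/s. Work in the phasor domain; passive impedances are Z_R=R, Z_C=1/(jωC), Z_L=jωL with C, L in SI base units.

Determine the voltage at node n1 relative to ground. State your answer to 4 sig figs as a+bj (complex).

-2.395+3.478j V

Apply KCL at each of the 5 non-ground nodes and solve the resulting linear system.
Node n1: branches {R1, R4, R5, R7, R8, R10} → V_1 = -2.395+3.478j
Node n2: branches {R1, R2, R6, V1} → V_2 = -4.660+0.000j
Node n3: branches {R2, R3, L1, C1, C2, R7, C3, C4} → V_3 = -3.365+5.129j
Node n4: branches {I1, R5, R6, C1, C2, C3, R8} → V_4 = -7.815+24.65j
Node n5: branches {R3, R4, L1, R9} → V_5 = -3.325+5.155j
Source currents: i(V1)=-0.03280-0.3697j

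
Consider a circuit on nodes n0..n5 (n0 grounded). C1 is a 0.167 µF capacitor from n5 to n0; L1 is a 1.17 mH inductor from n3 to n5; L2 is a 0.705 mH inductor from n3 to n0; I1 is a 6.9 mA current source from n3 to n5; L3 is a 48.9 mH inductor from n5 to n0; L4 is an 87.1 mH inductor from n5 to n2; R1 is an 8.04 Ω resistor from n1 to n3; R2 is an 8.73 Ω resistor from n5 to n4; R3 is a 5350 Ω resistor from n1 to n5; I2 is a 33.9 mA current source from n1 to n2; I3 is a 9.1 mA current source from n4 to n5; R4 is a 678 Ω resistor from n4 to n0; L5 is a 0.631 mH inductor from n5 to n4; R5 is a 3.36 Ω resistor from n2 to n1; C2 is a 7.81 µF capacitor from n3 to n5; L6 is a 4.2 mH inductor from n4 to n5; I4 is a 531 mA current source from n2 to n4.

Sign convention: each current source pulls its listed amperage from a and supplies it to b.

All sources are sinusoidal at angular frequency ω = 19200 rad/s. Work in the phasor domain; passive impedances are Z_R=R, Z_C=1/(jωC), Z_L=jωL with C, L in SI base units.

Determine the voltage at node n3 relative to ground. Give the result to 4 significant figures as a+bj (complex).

-0.05793-0.2039j V

MNA unknowns: 5 node voltages V₁..V_5
C1: Y=0.000+0.003206j on G[5,0]
L1: Y=0.000-0.04452j on G[3,5]
L2: Y=0.000-0.07388j on G[3,0]
I1: z[3]−=0.0069, z[5]+=0.0069
L3: Y=0.000-0.001065j on G[5,0]
L4: Y=0.000-0.0005980j on G[5,2]
R1: Y=0.1244+0.000j on G[1,3]
R2: Y=0.1145+0.000j on G[5,4]
R3: Y=0.0001869+0.000j on G[1,5]
I2: z[1]−=0.0339, z[2]+=0.0339
I3: z[4]−=0.0091, z[5]+=0.0091
R4: Y=0.001475+0.000j on G[4,0]
L5: Y=0.000-0.08254j on G[5,4]
R5: Y=0.2976+0.000j on G[2,1]
C2: Y=0.000+0.1500j on G[3,5]
L6: Y=0.000-0.01240j on G[4,5]
I4: z[2]−=0.531, z[4]+=0.531
solve → V1=-4.344-0.2404j, V2=-6.024-0.2525j, V3=-0.05793-0.2039j, V4=2.687-2.939j, V5=0.02574-5.183j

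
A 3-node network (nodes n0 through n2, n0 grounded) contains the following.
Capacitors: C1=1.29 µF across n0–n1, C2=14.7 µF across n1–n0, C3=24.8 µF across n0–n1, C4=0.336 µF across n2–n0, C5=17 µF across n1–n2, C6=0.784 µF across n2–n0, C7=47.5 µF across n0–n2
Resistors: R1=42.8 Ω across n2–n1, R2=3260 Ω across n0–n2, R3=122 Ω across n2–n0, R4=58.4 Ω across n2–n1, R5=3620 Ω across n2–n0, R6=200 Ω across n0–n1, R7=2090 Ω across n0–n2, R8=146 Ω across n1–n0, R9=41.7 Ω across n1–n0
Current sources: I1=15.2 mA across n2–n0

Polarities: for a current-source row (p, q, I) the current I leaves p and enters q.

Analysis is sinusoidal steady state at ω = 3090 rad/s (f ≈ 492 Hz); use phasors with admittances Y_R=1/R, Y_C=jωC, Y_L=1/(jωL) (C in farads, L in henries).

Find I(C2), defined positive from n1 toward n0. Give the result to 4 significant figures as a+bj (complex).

Element admittances at ω=3090 rad/s:
  Y(C1) = 0.000+0.003986j S between n0,n1
  Y(R1) = 0.02336+0.000j S between n2,n1
  Y(R2) = 0.0003067+0.000j S between n0,n2
  Y(R3) = 0.008197+0.000j S between n2,n0
  Y(R4) = 0.01712+0.000j S between n2,n1
  Y(C2) = 0.000+0.04542j S between n1,n0
  Y(C3) = 0.000+0.07663j S between n0,n1
  Y(R5) = 0.0002762+0.000j S between n2,n0
  Y(R6) = 0.005000+0.000j S between n0,n1
  Y(R7) = 0.0004785+0.000j S between n0,n2
  Y(C4) = 0.000+0.001038j S between n2,n0
  Y(C5) = 0.000+0.05253j S between n1,n2
  Y(R8) = 0.006849+0.000j S between n1,n0
  Y(R9) = 0.02398+0.000j S between n1,n0
  Y(C6) = 0.000+0.002423j S between n2,n0
  Y(C7) = 0.000+0.1468j S between n0,n2
  I1: injects 0.0152 A into n0 (from n2)
Assemble and solve the 2×2 MNA system:
  V(n1)=0.002317+0.02701j  V(n2)=-0.01321+0.07826j

-0.001227+0.0001052j A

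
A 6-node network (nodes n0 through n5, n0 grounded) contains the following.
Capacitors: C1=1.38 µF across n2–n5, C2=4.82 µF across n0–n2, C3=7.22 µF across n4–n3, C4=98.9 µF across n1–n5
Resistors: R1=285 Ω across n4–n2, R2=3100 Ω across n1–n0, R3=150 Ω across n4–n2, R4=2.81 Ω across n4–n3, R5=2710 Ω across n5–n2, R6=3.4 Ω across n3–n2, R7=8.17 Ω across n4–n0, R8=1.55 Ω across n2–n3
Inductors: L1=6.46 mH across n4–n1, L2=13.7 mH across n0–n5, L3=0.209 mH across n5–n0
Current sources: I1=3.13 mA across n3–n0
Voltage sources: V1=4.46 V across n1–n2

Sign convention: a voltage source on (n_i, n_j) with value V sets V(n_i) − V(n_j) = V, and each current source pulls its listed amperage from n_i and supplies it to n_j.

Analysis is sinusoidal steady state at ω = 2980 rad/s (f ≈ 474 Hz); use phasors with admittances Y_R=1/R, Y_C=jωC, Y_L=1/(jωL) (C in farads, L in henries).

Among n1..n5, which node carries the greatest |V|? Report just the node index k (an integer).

Element admittances at ω=2980 rad/s:
  Y(C1) = 0.000+0.004112j S between n2,n5
  Y(R1) = 0.003509+0.000j S between n4,n2
  Y(L1) = 0.000-0.05195j S between n4,n1
  Y(L2) = 0.000-0.02449j S between n0,n5
  Y(C2) = 0.000+0.01436j S between n0,n2
  Y(C3) = 0.000+0.02152j S between n4,n3
  Y(R2) = 0.0003226+0.000j S between n1,n0
  Y(L3) = 0.000-1.606j S between n5,n0
  I1: injects 0.00313 A into n0 (from n3)
  Y(R3) = 0.006667+0.000j S between n4,n2
  Y(R4) = 0.3559+0.000j S between n4,n3
  Y(R5) = 0.0003690+0.000j S between n5,n2
  Y(R6) = 0.2941+0.000j S between n3,n2
  Y(R7) = 0.1224+0.000j S between n4,n0
  Y(C4) = 0.000+0.2947j S between n1,n5
  Y(R8) = 0.6452+0.000j S between n2,n3
  V1: constraint V(n1)−V(n2) = 4.46
Assemble and solve the 6×6 MNA system:
  V(n1)=0.5669-0.8505j  V(n2)=-3.893-0.8505j  V(n3)=-3.553-0.8900j  V(n4)=-2.656-1.048j  V(n5)=-0.1132+0.1899j
  i(V1)=-0.3171-0.03277j

2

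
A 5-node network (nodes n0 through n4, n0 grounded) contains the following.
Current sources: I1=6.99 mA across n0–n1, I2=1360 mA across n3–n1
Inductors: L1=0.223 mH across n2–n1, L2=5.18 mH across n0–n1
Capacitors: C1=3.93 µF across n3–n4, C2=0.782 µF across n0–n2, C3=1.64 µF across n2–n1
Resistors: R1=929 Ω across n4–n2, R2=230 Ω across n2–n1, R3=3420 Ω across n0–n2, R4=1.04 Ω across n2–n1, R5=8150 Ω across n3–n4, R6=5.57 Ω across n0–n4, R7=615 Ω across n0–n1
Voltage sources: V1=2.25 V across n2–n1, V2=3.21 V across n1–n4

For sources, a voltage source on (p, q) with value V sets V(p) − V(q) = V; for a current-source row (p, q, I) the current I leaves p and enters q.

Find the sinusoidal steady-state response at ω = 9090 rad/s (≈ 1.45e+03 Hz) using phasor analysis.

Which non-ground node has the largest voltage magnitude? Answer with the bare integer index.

3

Element admittances at ω=9090 rad/s:
  I1: injects 0.00699 A into n1 (from n0)
  Y(L1) = 0.000-0.4933j S between n2,n1
  Y(C1) = 0.000+0.03572j S between n3,n4
  Y(C2) = 0.000+0.007108j S between n0,n2
  Y(R1) = 0.001076+0.000j S between n4,n2
  Y(R2) = 0.004348+0.000j S between n2,n1
  Y(R3) = 0.0002924+0.000j S between n0,n2
  Y(C3) = 0.000+0.01491j S between n2,n1
  I2: injects 1.36 A into n1 (from n3)
  Y(R4) = 0.9615+0.000j S between n2,n1
  Y(R5) = 0.0001227+0.000j S between n3,n4
  Y(R6) = 0.1795+0.000j S between n0,n4
  Y(L2) = 0.000-0.02124j S between n0,n1
  Y(R7) = 0.001626+0.000j S between n0,n1
  V1: constraint V(n2)−V(n1) = 2.25
  V2: constraint V(n1)−V(n4) = 3.21
Assemble and solve the 6×6 MNA system:
  V(n1)=3.198+0.1609j  V(n2)=5.448+0.1609j  V(n3)=-0.1423+38.23j  V(n4)=-0.01157+0.1609j
  i(V1)=-2.180+1.038j  i(V2)=1.352+0.02889j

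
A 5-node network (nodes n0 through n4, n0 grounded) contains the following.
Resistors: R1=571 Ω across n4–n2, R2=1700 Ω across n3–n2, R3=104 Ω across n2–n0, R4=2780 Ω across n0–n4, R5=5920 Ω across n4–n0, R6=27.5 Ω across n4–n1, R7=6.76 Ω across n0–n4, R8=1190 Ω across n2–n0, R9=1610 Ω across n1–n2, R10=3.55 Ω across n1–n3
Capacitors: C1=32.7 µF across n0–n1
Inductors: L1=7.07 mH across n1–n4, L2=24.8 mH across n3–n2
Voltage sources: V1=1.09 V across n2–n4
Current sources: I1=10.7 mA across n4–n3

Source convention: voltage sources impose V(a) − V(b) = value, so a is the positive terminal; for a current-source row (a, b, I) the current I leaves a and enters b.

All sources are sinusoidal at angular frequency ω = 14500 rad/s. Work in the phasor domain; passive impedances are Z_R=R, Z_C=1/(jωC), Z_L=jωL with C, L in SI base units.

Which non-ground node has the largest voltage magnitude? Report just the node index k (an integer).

2

Element admittances at ω=14500 rad/s:
  Y(R1) = 0.001751+0.000j S between n4,n2
  Y(R2) = 0.0005882+0.000j S between n3,n2
  Y(R3) = 0.009615+0.000j S between n2,n0
  Y(R4) = 0.0003597+0.000j S between n0,n4
  Y(R5) = 0.0001689+0.000j S between n4,n0
  Y(R6) = 0.03636+0.000j S between n4,n1
  Y(R7) = 0.1479+0.000j S between n0,n4
  Y(C1) = 0.000+0.4742j S between n0,n1
  Y(R8) = 0.0008403+0.000j S between n2,n0
  Y(R9) = 0.0006211+0.000j S between n1,n2
  Y(L1) = 0.000-0.009755j S between n1,n4
  Y(L2) = 0.000-0.002781j S between n3,n2
  Y(R10) = 0.2817+0.000j S between n1,n3
  V1: constraint V(n2)−V(n4) = 1.09
  I1: injects 0.0107 A into n3 (from n4)
Assemble and solve the 5×5 MNA system:
  V(n1)=-0.001365-0.01643j  V(n2)=0.9693+0.004072j  V(n3)=0.03886-0.02556j  V(n4)=-0.1207+0.004072j
  i(V1)=-0.01328+0.002515j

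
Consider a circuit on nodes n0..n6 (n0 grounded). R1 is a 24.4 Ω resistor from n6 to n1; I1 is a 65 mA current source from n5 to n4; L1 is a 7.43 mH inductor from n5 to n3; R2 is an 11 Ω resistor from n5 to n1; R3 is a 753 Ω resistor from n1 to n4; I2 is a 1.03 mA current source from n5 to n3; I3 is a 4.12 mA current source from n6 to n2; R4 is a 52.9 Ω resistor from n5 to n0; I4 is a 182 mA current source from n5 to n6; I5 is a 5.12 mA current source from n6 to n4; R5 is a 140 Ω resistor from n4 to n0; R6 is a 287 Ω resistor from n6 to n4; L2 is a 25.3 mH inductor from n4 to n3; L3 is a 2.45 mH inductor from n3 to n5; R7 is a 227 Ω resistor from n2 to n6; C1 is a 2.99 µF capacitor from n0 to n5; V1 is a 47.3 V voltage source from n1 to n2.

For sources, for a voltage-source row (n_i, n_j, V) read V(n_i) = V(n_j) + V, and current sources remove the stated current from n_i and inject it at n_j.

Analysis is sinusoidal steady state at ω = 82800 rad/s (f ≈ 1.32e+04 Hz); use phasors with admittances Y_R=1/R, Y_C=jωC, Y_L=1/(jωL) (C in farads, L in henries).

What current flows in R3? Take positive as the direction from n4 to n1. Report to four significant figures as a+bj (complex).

MNA unknowns: 6 node voltages V₁..V_6 plus 1 source current (V1)
R1: Y=0.04098+0.000j on G[6,1]
I1: z[5]−=0.065, z[4]+=0.065
L1: Y=0.000-0.001625j on G[5,3]
R2: Y=0.09091+0.000j on G[5,1]
R3: Y=0.001328+0.000j on G[1,4]
I2: z[5]−=0.00103, z[3]+=0.00103
I3: z[6]−=0.00412, z[2]+=0.00412
R4: Y=0.01890+0.000j on G[5,0]
I4: z[5]−=0.182, z[6]+=0.182
I5: z[6]−=0.00512, z[4]+=0.00512
R5: Y=0.007143+0.000j on G[4,0]
R6: Y=0.003484+0.000j on G[6,4]
L2: Y=0.000-0.0004774j on G[4,3]
L3: Y=0.000-0.004930j on G[3,5]
R7: Y=0.004405+0.000j on G[2,6]
C1: Y=0.000+0.2476j on G[0,5]
V1: row V1−V2=47.3, i_V1 at 1,2
solve → V1=2.173+0.1959j, V2=-45.13+0.1959j, V3=0.4271+0.3451j, V4=6.621+0.3289j, V5=-0.02394+0.1892j, V6=1.761+0.2054j
aux → i_V1=-0.2107-4.178e-05j

0.005907+0.0001767j A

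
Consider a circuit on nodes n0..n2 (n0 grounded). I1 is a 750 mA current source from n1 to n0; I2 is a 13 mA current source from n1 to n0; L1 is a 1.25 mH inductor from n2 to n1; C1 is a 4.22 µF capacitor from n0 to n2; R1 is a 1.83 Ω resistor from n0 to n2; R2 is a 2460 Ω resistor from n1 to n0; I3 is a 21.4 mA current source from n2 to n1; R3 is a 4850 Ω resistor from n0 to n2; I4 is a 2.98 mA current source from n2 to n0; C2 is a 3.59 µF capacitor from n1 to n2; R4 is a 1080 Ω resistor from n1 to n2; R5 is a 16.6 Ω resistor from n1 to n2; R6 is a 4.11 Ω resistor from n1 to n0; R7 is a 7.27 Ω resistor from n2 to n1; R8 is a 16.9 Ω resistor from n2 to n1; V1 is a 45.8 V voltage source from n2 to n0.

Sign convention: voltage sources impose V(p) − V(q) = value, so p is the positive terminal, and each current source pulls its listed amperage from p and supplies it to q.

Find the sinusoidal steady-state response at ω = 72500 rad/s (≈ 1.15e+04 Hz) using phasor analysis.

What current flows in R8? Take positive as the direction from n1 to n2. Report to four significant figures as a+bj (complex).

Element admittances at ω=72500 rad/s:
  I1: injects 0.75 A into n0 (from n1)
  I2: injects 0.013 A into n0 (from n1)
  Y(L1) = 0.000-0.01103j S between n2,n1
  Y(C1) = 0.000+0.3059j S between n0,n2
  Y(R1) = 0.5464+0.000j S between n0,n2
  Y(R2) = 0.0004065+0.000j S between n1,n0
  I3: injects 0.0214 A into n1 (from n2)
  Y(R3) = 0.0002062+0.000j S between n0,n2
  I4: injects 0.00298 A into n0 (from n2)
  Y(C2) = 0.000+0.2603j S between n1,n2
  Y(R4) = 0.0009259+0.000j S between n1,n2
  Y(R5) = 0.06024+0.000j S between n1,n2
  Y(R6) = 0.2433+0.000j S between n1,n0
  Y(R7) = 0.1376+0.000j S between n2,n1
  Y(R8) = 0.05917+0.000j S between n2,n1
  V1: constraint V(n2)−V(n0) = 45.8
Assemble and solve the 3×3 MNA system:
  V(n1)=26.77+9.457j  V(n2)=45.80+0.000j
  i(V1)=-32.33-16.32j

-1.126+0.5596j A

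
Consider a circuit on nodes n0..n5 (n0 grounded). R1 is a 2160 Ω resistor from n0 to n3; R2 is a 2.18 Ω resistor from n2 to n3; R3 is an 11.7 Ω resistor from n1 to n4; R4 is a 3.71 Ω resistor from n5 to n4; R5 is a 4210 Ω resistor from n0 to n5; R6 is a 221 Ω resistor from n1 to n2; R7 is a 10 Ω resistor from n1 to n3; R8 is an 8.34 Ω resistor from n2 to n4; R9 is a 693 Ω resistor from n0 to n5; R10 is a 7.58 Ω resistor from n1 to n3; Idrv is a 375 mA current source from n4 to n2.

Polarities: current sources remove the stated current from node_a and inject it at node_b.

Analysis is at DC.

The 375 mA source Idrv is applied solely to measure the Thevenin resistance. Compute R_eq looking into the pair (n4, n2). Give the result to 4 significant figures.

R_eq = 5.691 Ω

MNA unknowns: 5 node voltages V₁..V_5
R1: Y=0.0004630 on G[0,3]
R2: Y=0.4587 on G[2,3]
R3: Y=0.08547 on G[1,4]
R4: Y=0.2695 on G[5,4]
R5: Y=0.0002375 on G[0,5]
R6: Y=0.004525 on G[1,2]
R7: Y=0.1000 on G[1,3]
R8: Y=0.1199 on G[2,4]
R9: Y=0.001443 on G[0,5]
R10: Y=0.1319 on G[1,3]
Idrv: z[4]−=0.375, z[2]+=0.375
solve → V1=0.9773, V2=1.726, V3=1.473, V4=-0.4084, V5=-0.4059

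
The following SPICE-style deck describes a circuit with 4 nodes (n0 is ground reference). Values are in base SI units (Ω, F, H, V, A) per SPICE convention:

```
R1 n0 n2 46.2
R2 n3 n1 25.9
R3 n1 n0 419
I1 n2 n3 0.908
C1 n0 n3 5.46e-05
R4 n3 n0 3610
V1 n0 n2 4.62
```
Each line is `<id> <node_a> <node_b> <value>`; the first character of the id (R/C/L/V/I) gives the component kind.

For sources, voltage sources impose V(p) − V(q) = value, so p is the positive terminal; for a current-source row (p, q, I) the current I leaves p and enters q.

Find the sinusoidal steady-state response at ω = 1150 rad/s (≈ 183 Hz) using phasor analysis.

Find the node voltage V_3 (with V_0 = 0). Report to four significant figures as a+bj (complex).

0.5805-14.44j V

MNA unknowns: 3 node voltages V₁..V_3 plus 1 source current (V1)
R1: Y=0.02165+0.000j on G[0,2]
R2: Y=0.03861+0.000j on G[3,1]
R3: Y=0.002387+0.000j on G[1,0]
I1: z[2]−=0.908, z[3]+=0.908
C1: Y=0.000+0.06279j on G[0,3]
R4: Y=0.0002770+0.000j on G[3,0]
V1: row V0−V2=4.62, i_V1 at 0,2
solve → V1=0.5467-13.60j, V2=-4.620+0.000j, V3=0.5805-14.44j
aux → i_V1=0.8080+0.000j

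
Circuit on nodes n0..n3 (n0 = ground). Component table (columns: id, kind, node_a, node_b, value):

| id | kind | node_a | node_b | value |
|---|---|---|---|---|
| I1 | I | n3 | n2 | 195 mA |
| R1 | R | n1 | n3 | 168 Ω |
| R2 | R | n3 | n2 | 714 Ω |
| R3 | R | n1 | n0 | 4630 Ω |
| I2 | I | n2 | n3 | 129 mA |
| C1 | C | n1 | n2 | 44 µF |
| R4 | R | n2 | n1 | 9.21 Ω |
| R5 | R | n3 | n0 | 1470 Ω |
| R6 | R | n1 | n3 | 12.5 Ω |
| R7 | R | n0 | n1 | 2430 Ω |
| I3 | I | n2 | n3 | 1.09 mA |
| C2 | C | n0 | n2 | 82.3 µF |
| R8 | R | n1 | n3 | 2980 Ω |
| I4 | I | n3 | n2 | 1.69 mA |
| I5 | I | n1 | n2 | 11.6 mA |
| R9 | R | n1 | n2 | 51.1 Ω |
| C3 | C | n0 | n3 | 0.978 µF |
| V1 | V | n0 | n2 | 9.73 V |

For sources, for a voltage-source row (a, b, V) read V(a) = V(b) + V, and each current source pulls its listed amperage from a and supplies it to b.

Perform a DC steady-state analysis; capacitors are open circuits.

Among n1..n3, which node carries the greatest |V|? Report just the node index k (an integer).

Apply KCL at each of the 3 non-ground nodes and solve the resulting linear system.
Node n1: branches {R1, R3, C1, R4, R6, R7, R8, I5, R9} → V_1 = -10.22
Node n2: branches {I1, R2, I2, C1, R4, I3, C2, I4, I5, R9, V1} → V_2 = -9.730
Node n3: branches {I1, R1, R2, I2, R5, R6, I3, R8, I4, C3} → V_3 = -10.89
Source currents: i(V1)=-0.01382

3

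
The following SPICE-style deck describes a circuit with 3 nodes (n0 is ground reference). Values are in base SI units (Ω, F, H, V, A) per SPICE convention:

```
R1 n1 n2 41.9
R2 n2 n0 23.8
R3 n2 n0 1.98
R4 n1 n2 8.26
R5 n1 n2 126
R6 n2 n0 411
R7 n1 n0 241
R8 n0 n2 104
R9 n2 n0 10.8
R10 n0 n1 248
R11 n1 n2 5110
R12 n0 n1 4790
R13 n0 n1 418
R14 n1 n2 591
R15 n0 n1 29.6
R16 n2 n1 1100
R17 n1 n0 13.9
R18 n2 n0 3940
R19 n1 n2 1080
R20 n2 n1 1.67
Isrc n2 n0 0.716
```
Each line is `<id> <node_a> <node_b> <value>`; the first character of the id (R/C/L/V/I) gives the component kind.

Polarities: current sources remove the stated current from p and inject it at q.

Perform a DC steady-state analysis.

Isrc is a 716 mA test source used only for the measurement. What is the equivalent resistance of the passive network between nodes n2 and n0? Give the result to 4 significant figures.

R_eq = 1.328 Ω

Element admittances at DC:
  Y(R1) = 0.02387 S between n1,n2
  Y(R2) = 0.04202 S between n2,n0
  Y(R3) = 0.5051 S between n2,n0
  Y(R4) = 0.1211 S between n1,n2
  Y(R5) = 0.007937 S between n1,n2
  Y(R6) = 0.002433 S between n2,n0
  Y(R7) = 0.004149 S between n1,n0
  Y(R8) = 0.009615 S between n0,n2
  Y(R9) = 0.09259 S between n2,n0
  Y(R10) = 0.004032 S between n0,n1
  Y(R11) = 0.0001957 S between n1,n2
  Y(R12) = 0.0002088 S between n0,n1
  Y(R13) = 0.002392 S between n0,n1
  Y(R14) = 0.001692 S between n1,n2
  Y(R15) = 0.03378 S between n0,n1
  Y(R16) = 0.0009091 S between n2,n1
  Y(R17) = 0.07194 S between n1,n0
  Y(R18) = 0.0002538 S between n2,n0
  Y(R19) = 0.0009259 S between n1,n2
  Y(R20) = 0.5988 S between n2,n1
  Isrc: injects 0.716 A into n0 (from n2)
Assemble and solve the 2×2 MNA system:
  V(n1)=-0.8239  V(n2)=-0.9510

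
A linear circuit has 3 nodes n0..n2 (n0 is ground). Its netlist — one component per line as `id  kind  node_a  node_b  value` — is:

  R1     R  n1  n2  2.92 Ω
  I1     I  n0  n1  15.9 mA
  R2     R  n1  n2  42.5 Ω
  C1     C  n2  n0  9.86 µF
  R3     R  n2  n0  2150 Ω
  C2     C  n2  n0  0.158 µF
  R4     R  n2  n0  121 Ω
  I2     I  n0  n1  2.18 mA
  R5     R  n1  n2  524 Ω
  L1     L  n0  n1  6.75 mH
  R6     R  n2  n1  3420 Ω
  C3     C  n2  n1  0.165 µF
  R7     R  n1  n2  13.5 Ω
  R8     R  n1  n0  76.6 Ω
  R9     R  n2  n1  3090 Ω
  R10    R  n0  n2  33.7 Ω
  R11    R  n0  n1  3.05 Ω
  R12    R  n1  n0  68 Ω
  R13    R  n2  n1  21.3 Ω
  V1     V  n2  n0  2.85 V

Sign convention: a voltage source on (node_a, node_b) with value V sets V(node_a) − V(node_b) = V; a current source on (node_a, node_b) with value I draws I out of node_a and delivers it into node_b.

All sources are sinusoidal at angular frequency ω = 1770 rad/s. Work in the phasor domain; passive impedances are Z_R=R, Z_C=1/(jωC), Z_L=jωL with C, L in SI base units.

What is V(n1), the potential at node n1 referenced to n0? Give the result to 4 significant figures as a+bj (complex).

Element admittances at ω=1770 rad/s:
  Y(R1) = 0.3425+0.000j S between n1,n2
  I1: injects 0.0159 A into n1 (from n0)
  Y(R2) = 0.02353+0.000j S between n1,n2
  Y(C1) = 0.000+0.01745j S between n2,n0
  Y(R3) = 0.0004651+0.000j S between n2,n0
  Y(C2) = 0.000+0.0002797j S between n2,n0
  Y(R4) = 0.008264+0.000j S between n2,n0
  I2: injects 0.00218 A into n1 (from n0)
  Y(R5) = 0.001908+0.000j S between n1,n2
  Y(L1) = 0.000-0.08370j S between n0,n1
  Y(R6) = 0.0002924+0.000j S between n2,n1
  Y(C3) = 0.000+0.0002921j S between n2,n1
  Y(R7) = 0.07407+0.000j S between n1,n2
  Y(R8) = 0.01305+0.000j S between n1,n0
  Y(R9) = 0.0003236+0.000j S between n2,n1
  Y(R10) = 0.02967+0.000j S between n0,n2
  Y(R11) = 0.3279+0.000j S between n0,n1
  Y(R12) = 0.01471+0.000j S between n1,n0
  Y(R13) = 0.04695+0.000j S between n2,n1
  V1: constraint V(n2)−V(n0) = 2.85
Assemble and solve the 3×3 MNA system:
  V(n1)=1.656+0.1644j  V(n2)=2.850+0.000j
  i(V1)=-0.6940+0.02960j

1.656+0.1644j V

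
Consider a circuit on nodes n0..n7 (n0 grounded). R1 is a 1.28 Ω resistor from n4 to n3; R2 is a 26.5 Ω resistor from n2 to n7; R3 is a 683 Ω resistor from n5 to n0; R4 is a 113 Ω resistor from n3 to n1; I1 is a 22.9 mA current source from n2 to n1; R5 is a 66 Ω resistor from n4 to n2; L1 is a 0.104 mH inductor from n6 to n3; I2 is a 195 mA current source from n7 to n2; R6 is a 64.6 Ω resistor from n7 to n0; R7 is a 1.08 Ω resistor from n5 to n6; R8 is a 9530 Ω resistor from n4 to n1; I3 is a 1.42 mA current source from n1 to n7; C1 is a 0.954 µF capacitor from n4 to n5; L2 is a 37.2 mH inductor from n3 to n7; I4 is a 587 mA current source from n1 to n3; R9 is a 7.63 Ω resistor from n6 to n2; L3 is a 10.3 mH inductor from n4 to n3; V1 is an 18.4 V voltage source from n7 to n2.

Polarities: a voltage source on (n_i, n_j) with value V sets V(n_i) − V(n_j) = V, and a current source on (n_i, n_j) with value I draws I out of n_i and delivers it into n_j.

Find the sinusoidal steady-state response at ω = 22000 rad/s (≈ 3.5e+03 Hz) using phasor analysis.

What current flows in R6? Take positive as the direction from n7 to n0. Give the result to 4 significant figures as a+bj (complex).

Element admittances at ω=22000 rad/s:
  Y(R1) = 0.7812+0.000j S between n4,n3
  Y(R2) = 0.03774+0.000j S between n2,n7
  Y(R3) = 0.001464+0.000j S between n5,n0
  Y(R4) = 0.008850+0.000j S between n3,n1
  I1: injects 0.0229 A into n1 (from n2)
  Y(R5) = 0.01515+0.000j S between n4,n2
  Y(L1) = 0.000-0.4371j S between n6,n3
  I2: injects 0.195 A into n2 (from n7)
  Y(R6) = 0.01548+0.000j S between n7,n0
  Y(R7) = 0.9259+0.000j S between n5,n6
  Y(R8) = 0.0001049+0.000j S between n4,n1
  I3: injects 0.00142 A into n7 (from n1)
  Y(C1) = 0.000+0.02099j S between n4,n5
  Y(L2) = 0.000-0.001222j S between n3,n7
  I4: injects 0.587 A into n3 (from n1)
  Y(R9) = 0.1311+0.000j S between n6,n2
  Y(L3) = 0.000-0.004413j S between n4,n3
  V1: constraint V(n7)−V(n2) = 18.4
Assemble and solve the 8×8 MNA system:
  V(n1)=-79.64-0.1009j  V(n2)=-16.84+0.01325j  V(n3)=-16.48-0.1009j  V(n4)=-16.50-0.09899j  V(n5)=-16.50-0.1400j  V(n6)=-16.53-0.1404j  V(n7)=1.561+0.01325j
  i(V1)=-0.9122+0.02184j

0.02416+0.0002050j A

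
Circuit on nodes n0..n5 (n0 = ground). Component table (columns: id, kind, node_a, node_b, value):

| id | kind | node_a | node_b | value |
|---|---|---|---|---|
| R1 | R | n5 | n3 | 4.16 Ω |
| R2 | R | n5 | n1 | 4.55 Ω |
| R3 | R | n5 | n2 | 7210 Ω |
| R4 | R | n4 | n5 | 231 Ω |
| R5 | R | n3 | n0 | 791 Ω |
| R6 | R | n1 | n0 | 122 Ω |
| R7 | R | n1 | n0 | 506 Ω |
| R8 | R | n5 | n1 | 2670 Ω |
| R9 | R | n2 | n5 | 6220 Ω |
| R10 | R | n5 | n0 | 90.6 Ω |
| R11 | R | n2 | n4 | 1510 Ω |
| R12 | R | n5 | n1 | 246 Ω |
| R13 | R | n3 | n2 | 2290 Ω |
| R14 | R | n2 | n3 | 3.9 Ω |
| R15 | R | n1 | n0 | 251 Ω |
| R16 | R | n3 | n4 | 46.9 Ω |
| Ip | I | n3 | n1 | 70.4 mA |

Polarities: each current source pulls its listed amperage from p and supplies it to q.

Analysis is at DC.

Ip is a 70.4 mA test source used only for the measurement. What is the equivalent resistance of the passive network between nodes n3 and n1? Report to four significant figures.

R_eq = 8.382 Ω

MNA unknowns: 5 node voltages V₁..V_5
R1: Y=0.2404 on G[5,3]
R2: Y=0.2198 on G[5,1]
R3: Y=0.0001387 on G[5,2]
R4: Y=0.004329 on G[4,5]
R5: Y=0.001264 on G[3,0]
R6: Y=0.008197 on G[1,0]
R7: Y=0.001976 on G[1,0]
R8: Y=0.0003745 on G[5,1]
R9: Y=0.0001608 on G[2,5]
R10: Y=0.01104 on G[5,0]
R11: Y=0.0006623 on G[2,4]
R12: Y=0.004065 on G[5,1]
R13: Y=0.0004367 on G[3,2]
R14: Y=0.2564 on G[2,3]
R15: Y=0.003984 on G[1,0]
R16: Y=0.02132 on G[3,4]
Ip: z[3]−=0.0704, z[1]+=0.0704
solve → V1=0.1551, V2=-0.4346, V3=-0.4350, V4=-0.3880, V5=-0.1491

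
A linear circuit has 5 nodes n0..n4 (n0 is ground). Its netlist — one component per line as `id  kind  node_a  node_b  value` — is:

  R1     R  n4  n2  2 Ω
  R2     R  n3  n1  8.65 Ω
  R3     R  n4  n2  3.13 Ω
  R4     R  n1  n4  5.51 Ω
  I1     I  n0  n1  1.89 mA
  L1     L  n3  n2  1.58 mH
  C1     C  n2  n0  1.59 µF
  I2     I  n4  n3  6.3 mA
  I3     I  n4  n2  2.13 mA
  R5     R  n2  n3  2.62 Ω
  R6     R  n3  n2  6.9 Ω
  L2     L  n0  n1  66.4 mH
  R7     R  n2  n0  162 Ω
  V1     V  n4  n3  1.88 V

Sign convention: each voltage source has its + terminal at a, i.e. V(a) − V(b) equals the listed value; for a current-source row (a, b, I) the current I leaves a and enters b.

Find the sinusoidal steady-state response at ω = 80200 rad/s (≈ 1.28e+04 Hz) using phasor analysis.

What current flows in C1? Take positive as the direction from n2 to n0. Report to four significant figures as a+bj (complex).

0.001890+9.351e-05j A

Apply KCL at each of the 4 non-ground nodes and solve the resulting linear system.
Node n1: branches {R2, R4, I1, L2} → V_1 = 0.01089-0.02152j
Node n2: branches {R1, R3, L1, C1, I3, R5, R6, R7} → V_2 = 0.0007333-0.01482j
Node n3: branches {R2, L1, I2, R5, R6, V1} → V_3 = -1.144-0.02153j
Node n4: branches {R1, R3, R4, I2, I3, V1} → V_4 = 0.7361-0.02153j
Source currents: i(V1)=-0.7426+0.005499j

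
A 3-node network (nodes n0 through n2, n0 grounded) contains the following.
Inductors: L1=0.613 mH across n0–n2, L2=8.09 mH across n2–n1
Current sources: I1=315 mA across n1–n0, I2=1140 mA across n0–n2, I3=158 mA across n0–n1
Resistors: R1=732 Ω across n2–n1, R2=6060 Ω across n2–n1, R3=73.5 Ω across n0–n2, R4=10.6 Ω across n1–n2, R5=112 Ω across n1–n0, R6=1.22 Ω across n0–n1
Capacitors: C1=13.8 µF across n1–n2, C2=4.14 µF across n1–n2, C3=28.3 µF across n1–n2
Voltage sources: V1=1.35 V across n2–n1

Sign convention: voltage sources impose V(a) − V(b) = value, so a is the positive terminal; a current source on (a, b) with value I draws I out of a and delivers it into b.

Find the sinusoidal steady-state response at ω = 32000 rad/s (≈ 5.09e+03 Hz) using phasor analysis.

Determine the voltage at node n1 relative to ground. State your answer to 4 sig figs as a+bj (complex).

1.136+0.1505j V

MNA unknowns: 2 node voltages V₁..V_2 plus 1 source current (V1)
L1: Y=0.000-0.05098j on G[0,2]
L2: Y=0.000-0.003863j on G[2,1]
I1: z[1]−=0.315, z[0]+=0.315
R1: Y=0.001366+0.000j on G[2,1]
C1: Y=0.000+0.4416j on G[1,2]
I2: z[0]−=1.14, z[2]+=1.14
C2: Y=0.000+0.1325j on G[1,2]
R2: Y=0.0001650+0.000j on G[2,1]
R3: Y=0.01361+0.000j on G[0,2]
R4: Y=0.09434+0.000j on G[1,2]
C3: Y=0.000+0.9056j on G[1,2]
R5: Y=0.008929+0.000j on G[1,0]
I3: z[0]−=0.158, z[1]+=0.158
R6: Y=0.8197+0.000j on G[0,1]
V1: row V2−V1=1.35, i_V1 at 2,1
solve → V1=1.136+0.1505j, V2=2.486+0.1505j
aux → i_V1=0.9691-1.868j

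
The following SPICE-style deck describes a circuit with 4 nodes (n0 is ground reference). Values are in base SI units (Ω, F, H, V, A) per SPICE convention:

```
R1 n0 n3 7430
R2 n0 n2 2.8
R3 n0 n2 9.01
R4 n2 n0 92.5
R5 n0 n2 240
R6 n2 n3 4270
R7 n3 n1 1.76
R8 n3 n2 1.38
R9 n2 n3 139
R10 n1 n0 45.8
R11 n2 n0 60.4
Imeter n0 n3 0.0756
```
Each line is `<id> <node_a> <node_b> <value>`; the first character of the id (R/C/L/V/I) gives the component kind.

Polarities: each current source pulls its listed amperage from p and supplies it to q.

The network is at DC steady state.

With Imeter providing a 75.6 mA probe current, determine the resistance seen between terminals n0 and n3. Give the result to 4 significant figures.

Apply KCL at each of the 3 non-ground nodes and solve the resulting linear system.
Node n1: branches {R7, R10} → V_1 = 0.2288
Node n2: branches {R2, R3, R4, R5, R6, R8, R9, R11} → V_2 = 0.1412
Node n3: branches {R1, R6, R7, R8, R9, Imeter} → V_3 = 0.2376

R_eq = 3.143 Ω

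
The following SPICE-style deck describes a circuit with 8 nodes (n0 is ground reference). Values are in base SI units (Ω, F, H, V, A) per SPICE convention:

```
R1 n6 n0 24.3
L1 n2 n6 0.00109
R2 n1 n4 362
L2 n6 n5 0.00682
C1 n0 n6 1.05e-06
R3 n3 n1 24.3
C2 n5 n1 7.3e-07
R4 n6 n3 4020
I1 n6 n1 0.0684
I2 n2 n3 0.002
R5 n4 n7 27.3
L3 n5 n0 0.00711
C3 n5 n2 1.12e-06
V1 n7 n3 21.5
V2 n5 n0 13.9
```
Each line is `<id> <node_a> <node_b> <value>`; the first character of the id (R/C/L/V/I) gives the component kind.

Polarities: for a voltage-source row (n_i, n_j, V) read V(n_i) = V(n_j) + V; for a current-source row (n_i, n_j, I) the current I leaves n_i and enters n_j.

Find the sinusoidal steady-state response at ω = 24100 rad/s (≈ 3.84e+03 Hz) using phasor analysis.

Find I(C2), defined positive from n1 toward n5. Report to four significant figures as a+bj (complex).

0.06952+0.001982j A

MNA unknowns: 7 node voltages V₁..V_7 plus 2 source currents (V1, V2)
R1: Y=0.04115+0.000j on G[6,0]
L1: Y=0.000-0.03807j on G[2,6]
R2: Y=0.002762+0.000j on G[1,4]
L2: Y=0.000-0.006084j on G[6,5]
C1: Y=0.000+0.02530j on G[0,6]
R3: Y=0.04115+0.000j on G[3,1]
C2: Y=0.000+0.01759j on G[5,1]
R4: Y=0.0002488+0.000j on G[6,3]
I1: z[6]−=0.0684, z[1]+=0.0684
I2: z[2]−=0.002, z[3]+=0.002
R5: Y=0.03663+0.000j on G[4,7]
L3: Y=0.000-0.005836j on G[5,0]
C3: Y=0.000+0.02699j on G[5,2]
V1: row V7−V3=21.5, i_V1 at 7,3
V2: row V5−V0=13.9, i_V2 at 5,0
solve → V1=14.01-3.952j, V2=-2.087+13.78j, V3=12.78-3.906j, V4=32.85-3.910j, V5=13.90+0.000j, V6=9.249+4.063j, V7=34.28-3.906j
aux → i_V1=-0.05205-0.0001165j, i_V2=-0.2778-0.3201j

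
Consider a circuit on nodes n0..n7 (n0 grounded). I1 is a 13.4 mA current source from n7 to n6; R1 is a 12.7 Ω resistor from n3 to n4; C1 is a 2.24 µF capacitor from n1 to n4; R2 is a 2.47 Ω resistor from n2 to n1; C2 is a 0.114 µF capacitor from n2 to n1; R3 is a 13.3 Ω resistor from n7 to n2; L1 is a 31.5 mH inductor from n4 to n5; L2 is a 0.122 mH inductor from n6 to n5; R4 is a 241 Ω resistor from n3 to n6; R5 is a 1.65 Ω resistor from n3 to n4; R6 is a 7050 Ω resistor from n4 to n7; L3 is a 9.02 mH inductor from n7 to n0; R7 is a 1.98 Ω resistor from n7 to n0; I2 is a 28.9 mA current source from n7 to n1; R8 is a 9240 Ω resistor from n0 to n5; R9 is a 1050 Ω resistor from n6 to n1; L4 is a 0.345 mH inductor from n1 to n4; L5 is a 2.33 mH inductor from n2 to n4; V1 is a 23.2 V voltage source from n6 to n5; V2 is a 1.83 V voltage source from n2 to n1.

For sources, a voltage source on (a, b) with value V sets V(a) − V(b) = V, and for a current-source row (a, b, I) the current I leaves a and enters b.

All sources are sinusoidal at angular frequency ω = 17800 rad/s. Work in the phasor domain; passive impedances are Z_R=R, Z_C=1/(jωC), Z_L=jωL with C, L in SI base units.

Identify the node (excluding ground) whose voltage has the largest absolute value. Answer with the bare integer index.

MNA unknowns: 7 node voltages V₁..V_7 plus 2 source currents (V1, V2)
I1: z[7]−=0.0134, z[6]+=0.0134
R1: Y=0.07874+0.000j on G[3,4]
C1: Y=0.000+0.03987j on G[1,4]
R2: Y=0.4049+0.000j on G[2,1]
C2: Y=0.000+0.002029j on G[2,1]
R3: Y=0.07519+0.000j on G[7,2]
L1: Y=0.000-0.001783j on G[4,5]
L2: Y=0.000-0.4605j on G[6,5]
R4: Y=0.004149+0.000j on G[3,6]
R5: Y=0.6061+0.000j on G[3,4]
R6: Y=0.0001418+0.000j on G[4,7]
L3: Y=0.000-0.006228j on G[7,0]
R7: Y=0.5051+0.000j on G[7,0]
I2: z[7]−=0.0289, z[1]+=0.0289
R8: Y=0.0001082+0.000j on G[0,5]
R9: Y=0.0009524+0.000j on G[6,1]
L4: Y=0.000-0.1628j on G[1,4]
L5: Y=0.000-0.02411j on G[2,4]
V1: row V6−V5=23.2, i_V1 at 6,5
V2: row V2−V1=1.83, i_V2 at 2,1
solve → V1=-1.234+0.01004j, V2=0.5958+0.01004j, V3=-0.9472+0.04346j, V4=-0.9784+0.08088j, V5=-19.00-6.132j, V6=4.201-6.132j, V7=0.004054+0.001364j
aux → i_V1=-0.01314+10.71j, i_V2=-0.7837+0.03359j

5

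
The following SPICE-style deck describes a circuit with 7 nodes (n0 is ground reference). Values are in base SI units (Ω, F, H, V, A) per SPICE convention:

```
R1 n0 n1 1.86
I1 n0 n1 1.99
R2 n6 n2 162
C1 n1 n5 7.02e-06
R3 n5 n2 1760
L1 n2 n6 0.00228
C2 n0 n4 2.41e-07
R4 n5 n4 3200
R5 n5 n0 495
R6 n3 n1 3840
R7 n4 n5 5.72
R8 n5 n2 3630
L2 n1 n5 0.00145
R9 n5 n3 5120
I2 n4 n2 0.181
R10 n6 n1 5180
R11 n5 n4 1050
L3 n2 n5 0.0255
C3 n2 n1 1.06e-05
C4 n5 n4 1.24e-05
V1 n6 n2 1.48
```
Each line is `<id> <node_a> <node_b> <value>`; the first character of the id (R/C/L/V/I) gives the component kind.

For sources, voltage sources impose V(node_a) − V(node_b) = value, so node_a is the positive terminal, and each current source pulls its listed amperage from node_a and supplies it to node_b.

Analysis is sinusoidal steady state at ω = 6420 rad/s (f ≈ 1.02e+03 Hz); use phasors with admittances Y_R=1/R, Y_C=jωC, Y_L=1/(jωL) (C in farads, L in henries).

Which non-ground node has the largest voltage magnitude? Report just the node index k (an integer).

6

MNA unknowns: 6 node voltages V₁..V_6 plus 1 source current (V1)
R1: Y=0.5376+0.000j on G[0,1]
I1: z[0]−=1.99, z[1]+=1.99
R2: Y=0.006173+0.000j on G[6,2]
C1: Y=0.000+0.04507j on G[1,5]
R3: Y=0.0005682+0.000j on G[5,2]
L1: Y=0.000-0.06832j on G[2,6]
C2: Y=0.000+0.001547j on G[0,4]
R4: Y=0.0003125+0.000j on G[5,4]
R5: Y=0.002020+0.000j on G[5,0]
R6: Y=0.0002604+0.000j on G[3,1]
R7: Y=0.1748+0.000j on G[4,5]
R8: Y=0.0002755+0.000j on G[5,2]
L2: Y=0.000-0.1074j on G[1,5]
R9: Y=0.0001953+0.000j on G[5,3]
I2: z[4]−=0.181, z[2]+=0.181
R10: Y=0.0001931+0.000j on G[6,1]
R11: Y=0.0009524+0.000j on G[5,4]
L3: Y=0.000-0.006108j on G[2,5]
C3: Y=0.000+0.06805j on G[2,1]
C4: Y=0.000+0.07961j on G[5,4]
V1: row V6−V2=1.48, i_V1 at 6,2
solve → V1=3.680+0.003481j, V2=3.686-2.613j, V3=3.664-1.301j, V4=2.761-2.666j, V5=3.643-3.041j, V6=5.166-2.613j
aux → i_V1=-0.009423+0.1016j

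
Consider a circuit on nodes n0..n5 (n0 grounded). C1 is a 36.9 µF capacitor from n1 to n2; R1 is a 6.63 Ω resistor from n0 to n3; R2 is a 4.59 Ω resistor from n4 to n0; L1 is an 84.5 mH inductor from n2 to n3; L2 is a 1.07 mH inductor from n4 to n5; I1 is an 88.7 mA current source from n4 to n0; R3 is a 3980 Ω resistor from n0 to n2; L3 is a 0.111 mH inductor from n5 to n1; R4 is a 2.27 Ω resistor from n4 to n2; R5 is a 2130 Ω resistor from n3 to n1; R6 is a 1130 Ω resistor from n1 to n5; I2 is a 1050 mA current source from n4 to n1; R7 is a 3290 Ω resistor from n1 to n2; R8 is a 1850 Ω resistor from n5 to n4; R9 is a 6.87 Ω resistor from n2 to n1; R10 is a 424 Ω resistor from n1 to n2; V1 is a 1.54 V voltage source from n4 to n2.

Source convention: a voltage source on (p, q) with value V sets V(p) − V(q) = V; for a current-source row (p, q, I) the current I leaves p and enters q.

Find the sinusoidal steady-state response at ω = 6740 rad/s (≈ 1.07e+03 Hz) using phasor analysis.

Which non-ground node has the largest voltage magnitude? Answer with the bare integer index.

1

MNA unknowns: 5 node voltages V₁..V_5 plus 1 source current (V1)
C1: Y=0.000+0.2487j on G[1,2]
R1: Y=0.1508+0.000j on G[0,3]
R2: Y=0.2179+0.000j on G[4,0]
L1: Y=0.000-0.001756j on G[2,3]
L2: Y=0.000-0.1387j on G[4,5]
I1: z[4]−=0.0887, z[0]+=0.0887
R3: Y=0.0002513+0.000j on G[0,2]
L3: Y=0.000-1.337j on G[5,1]
R4: Y=0.4405+0.000j on G[4,2]
R5: Y=0.0004695+0.000j on G[3,1]
R6: Y=0.0008850+0.000j on G[1,5]
I2: z[4]−=1.05, z[1]+=1.05
R7: Y=0.0003040+0.000j on G[1,2]
R8: Y=0.0005405+0.000j on G[5,4]
R9: Y=0.1456+0.000j on G[2,1]
R10: Y=0.002358+0.000j on G[1,2]
V1: row V4−V2=1.54, i_V1 at 4,2
solve → V1=1.610-4.240j, V2=-1.948-0.006576j, V3=0.004808+0.009509j, V4=-0.4082-0.006576j, V5=1.419-3.842j
aux → i_V1=-2.259-0.2540j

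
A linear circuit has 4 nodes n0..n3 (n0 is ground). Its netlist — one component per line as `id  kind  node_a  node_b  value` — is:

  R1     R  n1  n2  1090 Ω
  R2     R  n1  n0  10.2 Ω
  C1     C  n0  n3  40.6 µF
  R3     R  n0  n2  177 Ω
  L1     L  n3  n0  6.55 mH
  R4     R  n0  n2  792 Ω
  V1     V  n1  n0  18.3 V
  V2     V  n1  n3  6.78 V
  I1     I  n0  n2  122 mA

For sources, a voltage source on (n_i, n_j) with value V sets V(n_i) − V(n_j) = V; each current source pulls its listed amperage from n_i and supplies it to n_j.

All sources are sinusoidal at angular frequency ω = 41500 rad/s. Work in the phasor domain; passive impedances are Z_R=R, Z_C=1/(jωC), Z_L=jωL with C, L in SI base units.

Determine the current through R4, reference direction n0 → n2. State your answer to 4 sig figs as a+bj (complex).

Apply KCL at each of the 3 non-ground nodes and solve the resulting linear system.
Node n1: branches {R1, R2, V1, V2} → V_1 = 18.30+0.000j
Node n2: branches {R1, R3, R4, I1} → V_2 = 17.73+0.000j
Node n3: branches {C1, L1, V2} → V_3 = 11.52+0.000j
Source currents: i(V1)=-1.795-19.37j, i(V2)=0.000+19.37j

-0.02238+0.000j A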